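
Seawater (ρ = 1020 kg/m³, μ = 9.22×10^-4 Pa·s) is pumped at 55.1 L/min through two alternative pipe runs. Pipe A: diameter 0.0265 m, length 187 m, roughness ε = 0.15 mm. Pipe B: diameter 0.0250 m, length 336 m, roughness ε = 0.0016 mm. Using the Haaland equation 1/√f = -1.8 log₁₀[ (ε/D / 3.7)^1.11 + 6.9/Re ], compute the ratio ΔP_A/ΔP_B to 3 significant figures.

ΔP_A/ΔP_B ≈ 0.666

Pipe A: V = Q/A = 0.0009183/0.0005515 = 1.665 m/s; Re = 4.881e+04; ε/D = 0.00566; Haaland → f = 0.03318; ΔP_A = f(L/D)(ρV²/2) = 3.31e+05 Pa.
Pipe B: V = Q/A = 0.0009183/0.0004909 = 1.871 m/s; Re = 5.174e+04; ε/D = 6.4e-05; Haaland → f = 0.02073; ΔP_B = f(L/D)(ρV²/2) = 4.973e+05 Pa.
ΔP_A/ΔP_B = 3.31e+05/4.973e+05 = 0.666.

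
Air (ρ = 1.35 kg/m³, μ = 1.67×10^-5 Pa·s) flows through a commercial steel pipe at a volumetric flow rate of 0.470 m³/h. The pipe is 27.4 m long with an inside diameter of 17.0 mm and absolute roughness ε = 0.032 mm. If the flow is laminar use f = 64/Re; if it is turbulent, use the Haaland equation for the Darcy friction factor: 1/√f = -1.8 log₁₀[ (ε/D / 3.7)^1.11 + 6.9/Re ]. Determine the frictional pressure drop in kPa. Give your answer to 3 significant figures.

Q = 0.470 m³/h = 0.470/3600 = 0.0001306 m³/s.
Cross-sectional area A = πD²/4 = π(0.017)²/4 = 0.000227 m²; mean velocity V = Q/A = 0.0001306/0.000227 = 0.5752 m/s.
Reynolds number Re = ρVD/μ = 1.35 · 0.5752 · 0.017 / 1.67e-05 = 790.4.
Re < 2300 → laminar flow, so f = 64/Re = 64/790.4 = 0.08097 (the turbulent correlation is not needed).
Darcy-Weisbach: ΔP = f(L/D)(ρV²/2) = 0.08097·(27.4/0.017)·(1.35·0.5752²/2) = 0.08097·1612·0.2233 = 29.14 Pa.
ΔP = 29.14 Pa = 0.0291 kPa.

ΔP ≈ 0.0291 kPa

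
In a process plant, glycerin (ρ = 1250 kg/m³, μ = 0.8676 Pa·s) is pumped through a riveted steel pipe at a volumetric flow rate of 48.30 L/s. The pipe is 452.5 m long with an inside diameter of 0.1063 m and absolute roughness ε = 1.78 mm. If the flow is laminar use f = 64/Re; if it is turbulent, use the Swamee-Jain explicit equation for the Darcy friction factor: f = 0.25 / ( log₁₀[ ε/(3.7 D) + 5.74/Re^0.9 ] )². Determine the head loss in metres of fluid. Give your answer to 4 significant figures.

h_f ≈ 493.4 m

Q = 48.30 L/s = 48.30/1000 = 0.0483 m³/s.
Cross-sectional area A = πD²/4 = π(0.1063)²/4 = 0.008875 m²; mean velocity V = Q/A = 0.0483/0.008875 = 5.442 m/s.
Reynolds number Re = ρVD/μ = 1250 · 5.442 · 0.1063 / 0.868 = 833.5.
Re < 2300 → laminar flow, so f = 64/Re = 64/833.5 = 0.07678 (the turbulent correlation is not needed).
Darcy-Weisbach: ΔP = f(L/D)(ρV²/2) = 0.07678·(452.5/0.1063)·(1250·5.442²/2) = 0.07678·4257·1.851e+04 = 6.051e+06 Pa.
Head loss h_f = ΔP/(ρg) = 6.051e+06/(1250·9.81) = 493.4 m.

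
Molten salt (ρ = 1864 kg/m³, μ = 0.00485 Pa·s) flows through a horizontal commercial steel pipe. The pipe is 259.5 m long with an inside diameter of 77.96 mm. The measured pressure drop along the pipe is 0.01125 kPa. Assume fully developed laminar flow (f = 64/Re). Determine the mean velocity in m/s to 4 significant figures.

For laminar flow, f = 64/Re with Re = ρVD/μ, so Darcy-Weisbach reduces to ΔP = 32μLV/D². Solving for V: V = ΔP·D²/(32μL) = 11.25·(0.07796)²/(32·0.00485·259.5) = 0.001698 m/s.
Check: Re = ρVD/μ = 1864·0.001698·0.07796/0.00485 = 50.87 < 2300, so the laminar assumption holds.

V ≈ 0.001698 m/s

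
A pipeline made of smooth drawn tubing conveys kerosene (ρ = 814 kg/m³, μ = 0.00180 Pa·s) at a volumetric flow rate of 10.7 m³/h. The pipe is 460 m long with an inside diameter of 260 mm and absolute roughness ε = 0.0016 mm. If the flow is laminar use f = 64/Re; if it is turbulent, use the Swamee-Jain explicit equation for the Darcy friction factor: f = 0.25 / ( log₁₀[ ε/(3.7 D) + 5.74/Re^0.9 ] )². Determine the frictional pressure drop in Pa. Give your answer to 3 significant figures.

ΔP ≈ 78.7 Pa

Q = 10.7 m³/h = 10.7/3600 = 0.002972 m³/s.
Cross-sectional area A = πD²/4 = π(0.26)²/4 = 0.05309 m²; mean velocity V = Q/A = 0.002972/0.05309 = 0.05598 m/s.
Reynolds number Re = ρVD/μ = 814 · 0.05598 · 0.26 / 0.0018 = 6582.
Re > 4000 → turbulent. Relative roughness ε/D = 1.6e-06/0.26 = 6.15e-06. Swamee-Jain: f = 0.25/(log₁₀[6.15e-06/3.7 + 5.74/6582^0.9])² = 0.25/(log₁₀[1.66e-06 + 0.0021])² = 0.25/(-2.677)² = 0.03488.
Darcy-Weisbach: ΔP = f(L/D)(ρV²/2) = 0.03488·(460/0.26)·(814·0.05598²/2) = 0.03488·1769·1.276 = 78.71 Pa.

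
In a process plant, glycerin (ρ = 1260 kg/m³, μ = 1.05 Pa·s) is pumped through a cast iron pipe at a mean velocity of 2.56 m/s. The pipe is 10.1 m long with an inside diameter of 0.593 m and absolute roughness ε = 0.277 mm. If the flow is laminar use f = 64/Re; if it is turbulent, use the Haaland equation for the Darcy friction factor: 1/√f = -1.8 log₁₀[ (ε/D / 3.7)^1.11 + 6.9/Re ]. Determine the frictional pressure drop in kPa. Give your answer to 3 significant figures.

Reynolds number Re = ρVD/μ = 1260 · 2.56 · 0.593 / 1.05 = 1822.
Re < 2300 → laminar flow, so f = 64/Re = 64/1822 = 0.03513 (the turbulent correlation is not needed).
Darcy-Weisbach: ΔP = f(L/D)(ρV²/2) = 0.03513·(10.1/0.593)·(1260·2.56²/2) = 0.03513·17.03·4129 = 2471 Pa.
ΔP = 2471 Pa = 2.47 kPa.

ΔP ≈ 2.47 kPa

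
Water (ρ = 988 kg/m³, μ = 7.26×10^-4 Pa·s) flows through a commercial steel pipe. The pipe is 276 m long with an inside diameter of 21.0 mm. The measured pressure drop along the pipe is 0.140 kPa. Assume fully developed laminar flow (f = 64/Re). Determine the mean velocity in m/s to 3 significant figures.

For laminar flow, f = 64/Re with Re = ρVD/μ, so Darcy-Weisbach reduces to ΔP = 32μLV/D². Solving for V: V = ΔP·D²/(32μL) = 140·(0.021)²/(32·0.000726·276) = 0.009629 m/s.
Check: Re = ρVD/μ = 988·0.009629·0.021/0.000726 = 275.2 < 2300, so the laminar assumption holds.

V ≈ 0.00963 m/s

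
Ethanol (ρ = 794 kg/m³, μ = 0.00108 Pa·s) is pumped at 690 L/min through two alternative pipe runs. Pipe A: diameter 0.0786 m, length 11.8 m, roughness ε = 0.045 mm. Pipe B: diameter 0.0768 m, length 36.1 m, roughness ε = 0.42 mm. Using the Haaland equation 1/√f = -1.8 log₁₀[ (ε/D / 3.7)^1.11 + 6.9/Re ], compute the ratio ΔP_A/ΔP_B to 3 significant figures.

ΔP_A/ΔP_B ≈ 0.180

Pipe A: V = Q/A = 0.0115/0.004852 = 2.37 m/s; Re = 1.37e+05; ε/D = 0.000573; Haaland → f = 0.01967; ΔP_A = f(L/D)(ρV²/2) = 6585 Pa.
Pipe B: V = Q/A = 0.0115/0.004632 = 2.482 m/s; Re = 1.402e+05; ε/D = 0.00547; Haaland → f = 0.03185; ΔP_B = f(L/D)(ρV²/2) = 3.663e+04 Pa.
ΔP_A/ΔP_B = 6585/3.663e+04 = 0.180.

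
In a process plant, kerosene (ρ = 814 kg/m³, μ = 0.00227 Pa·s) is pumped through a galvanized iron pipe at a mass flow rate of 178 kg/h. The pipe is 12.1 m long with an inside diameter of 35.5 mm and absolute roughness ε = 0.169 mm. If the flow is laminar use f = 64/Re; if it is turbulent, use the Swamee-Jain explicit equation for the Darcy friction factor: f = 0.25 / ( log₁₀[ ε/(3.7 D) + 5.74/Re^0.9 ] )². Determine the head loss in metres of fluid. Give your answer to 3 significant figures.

ṁ = 178 kg/h = 178/3600 = 0.04944 kg/s.
A = πD²/4 = π(0.0355)²/4 = 0.0009898 m²; mean velocity V = ṁ/(ρA) = 0.04944/(814 · 0.0009898) = 0.06137 m/s.
Reynolds number Re = ρVD/μ = 814 · 0.06137 · 0.0355 / 0.00227 = 781.2.
Re < 2300 → laminar flow, so f = 64/Re = 64/781.2 = 0.08192 (the turbulent correlation is not needed).
Darcy-Weisbach: ΔP = f(L/D)(ρV²/2) = 0.08192·(12.1/0.0355)·(814·0.06137²/2) = 0.08192·340.8·1.533 = 42.8 Pa.
Head loss h_f = ΔP/(ρg) = 42.8/(814·9.81) = 0.00536 m.

h_f ≈ 0.00536 m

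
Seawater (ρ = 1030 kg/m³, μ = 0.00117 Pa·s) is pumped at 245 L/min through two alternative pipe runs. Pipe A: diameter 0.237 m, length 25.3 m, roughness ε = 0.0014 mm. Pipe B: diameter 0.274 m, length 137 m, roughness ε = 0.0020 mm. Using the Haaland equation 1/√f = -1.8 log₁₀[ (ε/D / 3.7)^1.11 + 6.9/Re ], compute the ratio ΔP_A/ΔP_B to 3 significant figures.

ΔP_A/ΔP_B ≈ 0.368

Pipe A: V = Q/A = 0.004083/0.04412 = 0.09256 m/s; Re = 1.931e+04; ε/D = 5.91e-06; Haaland → f = 0.02598; ΔP_A = f(L/D)(ρV²/2) = 12.24 Pa.
Pipe B: V = Q/A = 0.004083/0.05896 = 0.06925 m/s; Re = 1.67e+04; ε/D = 7.3e-06; Haaland → f = 0.02696; ΔP_B = f(L/D)(ρV²/2) = 33.29 Pa.
ΔP_A/ΔP_B = 12.24/33.29 = 0.368.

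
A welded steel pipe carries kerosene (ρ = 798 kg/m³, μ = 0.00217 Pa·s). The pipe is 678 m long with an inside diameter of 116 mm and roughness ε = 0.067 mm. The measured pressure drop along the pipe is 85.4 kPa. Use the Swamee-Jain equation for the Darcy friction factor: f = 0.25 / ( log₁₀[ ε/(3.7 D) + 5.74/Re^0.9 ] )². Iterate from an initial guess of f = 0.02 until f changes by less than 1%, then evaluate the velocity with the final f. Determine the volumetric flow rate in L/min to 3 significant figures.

Q ≈ 808 L/min

Rearranging Darcy-Weisbach: V = √(2·ΔP·D/(f·L·ρ)). With ε/D = 6.7e-05/0.116 = 0.000578, iterate starting from f = 0.02:
  f = 0.02 → V = √(2·8.54e+04·0.116/(0.02·678·798)) = 1.353 m/s; Re = ρVD/μ = 5.772e+04; f → 0.02237
  f = 0.02237 → V = 1.28 m/s; Re = 5.458e+04; f → 0.02256
Converged (Δf/f < 1%). With the final f = 0.02256: V = √(2·8.54e+04·0.116/(0.02256·678·798)) = 1.274 m/s.
Q = V·A = 1.274·(π/4·0.116²) = 0.01346 m³/s = 808 L/min.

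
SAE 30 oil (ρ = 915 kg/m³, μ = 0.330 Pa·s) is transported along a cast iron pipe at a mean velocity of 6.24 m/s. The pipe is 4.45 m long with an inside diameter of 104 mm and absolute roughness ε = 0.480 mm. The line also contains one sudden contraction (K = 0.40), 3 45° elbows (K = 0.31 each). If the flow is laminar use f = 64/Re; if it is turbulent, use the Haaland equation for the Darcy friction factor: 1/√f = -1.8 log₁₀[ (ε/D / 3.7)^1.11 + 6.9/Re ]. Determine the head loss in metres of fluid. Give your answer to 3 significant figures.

h_f ≈ 5.66 m

Reynolds number Re = ρVD/μ = 915 · 6.24 · 0.104 / 0.33 = 1799.
Re < 2300 → laminar flow, so f = 64/Re = 64/1799 = 0.03557 (the turbulent correlation is not needed).
Total minor-loss coefficient ΣK = 1·0.4 + 3·0.31 = 1.33.
ΔP = [f·L/D + ΣK]·(ρV²/2) = [0.03557·4.45/0.104 + 1.33]·(915·6.24²/2) = [1.522 + 1.33]·1.781e+04 = 5.08e+04 Pa.
Head loss h_f = ΔP/(ρg) = 5.08e+04/(915·9.81) = 5.66 m.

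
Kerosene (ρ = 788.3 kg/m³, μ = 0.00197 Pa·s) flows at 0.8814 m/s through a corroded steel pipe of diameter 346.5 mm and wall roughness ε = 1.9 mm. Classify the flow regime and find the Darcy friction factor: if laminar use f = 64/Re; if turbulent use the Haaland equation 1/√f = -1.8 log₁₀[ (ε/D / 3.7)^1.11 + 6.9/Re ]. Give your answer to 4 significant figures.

Re = ρVD/μ = 788.3·0.8814·0.3465/0.00197 = 1.222e+05.
Re > 4000 → turbulent. ε/D = 0.0019/0.3465 = 0.00548; Haaland: 1/√f = -1.8 log₁₀[0.000724 + 5.65e-05] = 5.594, so f = 0.03196.

f ≈ 0.03196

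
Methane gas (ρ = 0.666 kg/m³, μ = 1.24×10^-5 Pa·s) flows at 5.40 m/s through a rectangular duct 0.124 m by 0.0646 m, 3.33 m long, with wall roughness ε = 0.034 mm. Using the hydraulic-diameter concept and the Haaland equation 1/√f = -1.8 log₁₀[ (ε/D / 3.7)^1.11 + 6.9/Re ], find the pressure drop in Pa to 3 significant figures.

ΔP ≈ 9.62 Pa

Hydraulic diameter D_h = 4A/P = 4·(0.124·0.0646)/(2·(0.124+0.0646)) = 0.03204/0.3772 = 0.08495 m.
Re = ρVD_h/μ = 0.666·5.4·0.08495/1.24e-05 = 2.464e+04.
ε/D_h = 3.4e-05/0.08495 = 0.0004; Haaland gives 1/√f = -1.8 log₁₀[3.96e-05+0.00028] = 6.292, so f = 0.02526.
ΔP = f(L/D_h)(ρV²/2) = 0.02526·3.33/0.08495·9.71 = 9.617 Pa.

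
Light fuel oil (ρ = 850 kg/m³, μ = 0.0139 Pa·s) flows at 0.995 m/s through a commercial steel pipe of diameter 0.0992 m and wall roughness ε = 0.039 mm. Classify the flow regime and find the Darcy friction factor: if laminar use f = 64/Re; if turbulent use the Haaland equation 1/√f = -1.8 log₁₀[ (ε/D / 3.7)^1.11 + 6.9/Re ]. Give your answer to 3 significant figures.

Re = ρVD/μ = 850·0.995·0.0992/0.0139 = 6036.
Re > 4000 → turbulent. ε/D = 3.9e-05/0.0992 = 0.000393; Haaland: 1/√f = -1.8 log₁₀[3.88e-05 + 0.00114] = 5.269, so f = 0.03602.

f ≈ 0.0360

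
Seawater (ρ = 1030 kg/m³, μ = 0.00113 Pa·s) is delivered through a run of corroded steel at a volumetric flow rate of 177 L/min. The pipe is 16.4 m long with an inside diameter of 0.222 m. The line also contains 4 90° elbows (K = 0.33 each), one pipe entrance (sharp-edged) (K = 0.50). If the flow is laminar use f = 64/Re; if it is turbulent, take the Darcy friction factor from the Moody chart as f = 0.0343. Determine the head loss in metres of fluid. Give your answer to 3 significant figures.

h_f ≈ 0.00129 m

Q = 177 L/min = 177/60000 = 0.00295 m³/s.
Cross-sectional area A = πD²/4 = π(0.222)²/4 = 0.03871 m²; mean velocity V = Q/A = 0.00295/0.03871 = 0.07621 m/s.
Reynolds number Re = ρVD/μ = 1030 · 0.07621 · 0.222 / 0.00113 = 1.542e+04.
Re > 4000 → turbulent; use the Moody-chart value f = 0.0343.
Total minor-loss coefficient ΣK = 4·0.33 + 1·0.5 = 1.82.
ΔP = [f·L/D + ΣK]·(ρV²/2) = [0.0343·16.4/0.222 + 1.82]·(1030·0.07621²/2) = [2.534 + 1.82]·2.991 = 13.02 Pa.
Head loss h_f = ΔP/(ρg) = 13.02/(1030·9.81) = 0.00129 m.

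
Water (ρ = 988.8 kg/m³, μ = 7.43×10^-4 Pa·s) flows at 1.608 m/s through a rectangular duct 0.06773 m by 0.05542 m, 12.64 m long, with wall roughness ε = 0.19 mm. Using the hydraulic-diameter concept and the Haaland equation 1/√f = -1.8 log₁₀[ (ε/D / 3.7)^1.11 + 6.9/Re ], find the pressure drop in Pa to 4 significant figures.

ΔP ≈ 7259 Pa

Hydraulic diameter D_h = 4A/P = 4·(0.06773·0.05542)/(2·(0.06773+0.05542)) = 0.01501/0.2463 = 0.06096 m.
Re = ρVD_h/μ = 988.8·1.608·0.06096/0.000743 = 1.305e+05.
ε/D_h = 0.00019/0.06096 = 0.00312; Haaland gives 1/√f = -1.8 log₁₀[0.000387+5.29e-05] = 6.043, so f = 0.02739.
ΔP = f(L/D_h)(ρV²/2) = 0.02739·12.64/0.06096·1278 = 7259 Pa.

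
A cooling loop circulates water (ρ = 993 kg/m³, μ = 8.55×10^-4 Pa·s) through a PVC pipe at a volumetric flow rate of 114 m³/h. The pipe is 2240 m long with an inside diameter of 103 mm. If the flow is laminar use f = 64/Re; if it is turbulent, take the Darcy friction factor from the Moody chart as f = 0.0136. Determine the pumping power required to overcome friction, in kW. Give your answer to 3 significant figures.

Q = 114 m³/h = 114/3600 = 0.03167 m³/s.
Cross-sectional area A = πD²/4 = π(0.103)²/4 = 0.008332 m²; mean velocity V = Q/A = 0.03167/0.008332 = 3.8 m/s.
Reynolds number Re = ρVD/μ = 993 · 3.8 · 0.103 / 0.000855 = 4.546e+05.
Re > 4000 → turbulent; use the Moody-chart value f = 0.0136.
Darcy-Weisbach: ΔP = f(L/D)(ρV²/2) = 0.0136·(2240/0.103)·(993·3.8²/2) = 0.0136·2.175e+04·7171 = 2.121e+06 Pa.
Pumping power P = QΔP = 0.03167·2.121e+06 = 67170 W = 67.2 kW.

P ≈ 67.2 kW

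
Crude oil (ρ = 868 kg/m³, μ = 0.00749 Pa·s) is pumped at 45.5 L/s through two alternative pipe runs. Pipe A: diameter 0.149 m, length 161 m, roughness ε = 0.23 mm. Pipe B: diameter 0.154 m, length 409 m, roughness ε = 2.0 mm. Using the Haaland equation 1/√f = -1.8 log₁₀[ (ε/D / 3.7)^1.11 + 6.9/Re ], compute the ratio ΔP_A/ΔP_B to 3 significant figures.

Pipe A: V = Q/A = 0.0455/0.01744 = 2.609 m/s; Re = 4.506e+04; ε/D = 0.00154; Haaland → f = 0.02547; ΔP_A = f(L/D)(ρV²/2) = 8.134e+04 Pa.
Pipe B: V = Q/A = 0.0455/0.01863 = 2.443 m/s; Re = 4.36e+04; ε/D = 0.013; Haaland → f = 0.04266; ΔP_B = f(L/D)(ρV²/2) = 2.934e+05 Pa.
ΔP_A/ΔP_B = 8.134e+04/2.934e+05 = 0.277.

ΔP_A/ΔP_B ≈ 0.277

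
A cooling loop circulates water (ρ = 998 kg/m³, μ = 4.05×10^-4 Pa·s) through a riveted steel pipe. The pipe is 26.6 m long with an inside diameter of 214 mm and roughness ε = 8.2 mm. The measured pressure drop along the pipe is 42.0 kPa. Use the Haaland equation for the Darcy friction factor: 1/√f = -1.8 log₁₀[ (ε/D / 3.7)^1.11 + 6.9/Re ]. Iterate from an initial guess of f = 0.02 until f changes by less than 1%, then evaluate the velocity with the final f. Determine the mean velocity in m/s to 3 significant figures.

Rearranging Darcy-Weisbach: V = √(2·ΔP·D/(f·L·ρ)). With ε/D = 0.0082/0.214 = 0.0383, iterate starting from f = 0.02:
  f = 0.02 → V = √(2·4.2e+04·0.214/(0.02·26.6·998)) = 5.819 m/s; Re = ρVD/μ = 3.068e+06; f → 0.0636
  f = 0.0636 → V = 3.263 m/s; Re = 1.721e+06; f → 0.0636
Converged (Δf/f < 1%). With the final f = 0.0636: V = √(2·4.2e+04·0.214/(0.0636·26.6·998)) = 3.263 m/s.

V ≈ 3.26 m/s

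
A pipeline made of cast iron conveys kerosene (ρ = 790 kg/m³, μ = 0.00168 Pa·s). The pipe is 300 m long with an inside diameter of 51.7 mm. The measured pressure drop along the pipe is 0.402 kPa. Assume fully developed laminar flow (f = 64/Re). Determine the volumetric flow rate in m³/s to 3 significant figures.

Q ≈ 1.40×10^-4 m³/s

For laminar flow, f = 64/Re with Re = ρVD/μ, so Darcy-Weisbach reduces to ΔP = 32μLV/D². Solving for V: V = ΔP·D²/(32μL) = 402·(0.0517)²/(32·0.00168·300) = 0.06662 m/s.
Check: Re = ρVD/μ = 790·0.06662·0.0517/0.00168 = 1620 < 2300, so the laminar assumption holds.
Q = V·A = 0.06662·(π/4·0.0517²) = 0.0001399 m³/s = 1.40×10^-4 m³/s.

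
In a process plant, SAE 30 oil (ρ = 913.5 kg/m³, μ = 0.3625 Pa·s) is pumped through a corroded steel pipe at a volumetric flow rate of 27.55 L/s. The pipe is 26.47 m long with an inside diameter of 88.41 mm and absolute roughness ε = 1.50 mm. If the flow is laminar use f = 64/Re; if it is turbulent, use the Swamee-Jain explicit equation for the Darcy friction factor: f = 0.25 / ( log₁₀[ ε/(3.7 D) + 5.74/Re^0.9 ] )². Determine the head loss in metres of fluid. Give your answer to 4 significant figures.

h_f ≈ 19.67 m

Q = 27.55 L/s = 27.55/1000 = 0.02755 m³/s.
Cross-sectional area A = πD²/4 = π(0.08841)²/4 = 0.006139 m²; mean velocity V = Q/A = 0.02755/0.006139 = 4.488 m/s.
Reynolds number Re = ρVD/μ = 913.5 · 4.488 · 0.08841 / 0.362 = 999.8.
Re < 2300 → laminar flow, so f = 64/Re = 64/999.8 = 0.06401 (the turbulent correlation is not needed).
Darcy-Weisbach: ΔP = f(L/D)(ρV²/2) = 0.06401·(26.47/0.08841)·(913.5·4.488²/2) = 0.06401·299.4·9199 = 1.763e+05 Pa.
Head loss h_f = ΔP/(ρg) = 1.763e+05/(913.5·9.81) = 19.67 m.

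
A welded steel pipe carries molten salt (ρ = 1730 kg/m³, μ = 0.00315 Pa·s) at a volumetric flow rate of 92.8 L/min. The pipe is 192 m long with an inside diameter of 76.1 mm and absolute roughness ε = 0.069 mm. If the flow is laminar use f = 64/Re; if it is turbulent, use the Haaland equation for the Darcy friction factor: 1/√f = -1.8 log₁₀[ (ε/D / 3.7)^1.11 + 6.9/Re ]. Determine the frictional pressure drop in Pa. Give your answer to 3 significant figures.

ΔP ≈ 7450 Pa

Q = 92.8 L/min = 92.8/60000 = 0.001547 m³/s.
Cross-sectional area A = πD²/4 = π(0.0761)²/4 = 0.004548 m²; mean velocity V = Q/A = 0.001547/0.004548 = 0.34 m/s.
Reynolds number Re = ρVD/μ = 1730 · 0.34 · 0.0761 / 0.00315 = 1.421e+04.
Re > 4000 → turbulent. Relative roughness ε/D = 6.9e-05/0.0761 = 0.000907. Haaland: 1/√f = -1.8 log₁₀[(0.000907/3.7)^1.11 + 6.9/1.421e+04] = -1.8 log₁₀[9.82e-05 + 0.000486] = 5.821, so f = 0.02951.
Darcy-Weisbach: ΔP = f(L/D)(ρV²/2) = 0.02951·(192/0.0761)·(1730·0.34²/2) = 0.02951·2523·100 = 7448 Pa.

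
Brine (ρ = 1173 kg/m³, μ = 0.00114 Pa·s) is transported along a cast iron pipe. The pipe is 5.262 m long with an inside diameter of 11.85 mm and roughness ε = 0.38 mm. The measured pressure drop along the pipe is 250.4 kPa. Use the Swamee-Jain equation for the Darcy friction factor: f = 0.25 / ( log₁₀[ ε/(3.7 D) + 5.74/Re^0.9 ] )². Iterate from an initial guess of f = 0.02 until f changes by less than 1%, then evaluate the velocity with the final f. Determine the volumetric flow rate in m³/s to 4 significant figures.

Q ≈ 4.423×10^-4 m³/s

Rearranging Darcy-Weisbach: V = √(2·ΔP·D/(f·L·ρ)). With ε/D = 0.00038/0.01185 = 0.0321, iterate starting from f = 0.02:
  f = 0.02 → V = √(2·2.504e+05·0.01185/(0.02·5.262·1173)) = 6.933 m/s; Re = ρVD/μ = 8.454e+04; f → 0.05939
  f = 0.05939 → V = 4.024 m/s; Re = 4.906e+04; f → 0.05977
Converged (Δf/f < 1%). With the final f = 0.05977: V = √(2·2.504e+05·0.01185/(0.05977·5.262·1173)) = 4.011 m/s.
Q = V·A = 4.011·(π/4·0.01185²) = 0.0004423 m³/s = 4.423×10^-4 m³/s.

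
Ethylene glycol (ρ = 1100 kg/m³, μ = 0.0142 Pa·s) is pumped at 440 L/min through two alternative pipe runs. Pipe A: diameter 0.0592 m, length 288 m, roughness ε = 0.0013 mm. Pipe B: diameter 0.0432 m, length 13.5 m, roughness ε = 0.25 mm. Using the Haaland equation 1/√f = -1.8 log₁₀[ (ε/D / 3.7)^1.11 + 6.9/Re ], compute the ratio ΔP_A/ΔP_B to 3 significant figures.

ΔP_A/ΔP_B ≈ 3.59

Pipe A: V = Q/A = 0.007333/0.002753 = 2.664 m/s; Re = 1.222e+04; ε/D = 2.2e-05; Haaland → f = 0.02928; ΔP_A = f(L/D)(ρV²/2) = 5.56e+05 Pa.
Pipe B: V = Q/A = 0.007333/0.001466 = 5.003 m/s; Re = 1.674e+04; ε/D = 0.00579; Haaland → f = 0.036; ΔP_B = f(L/D)(ρV²/2) = 1.549e+05 Pa.
ΔP_A/ΔP_B = 5.56e+05/1.549e+05 = 3.59.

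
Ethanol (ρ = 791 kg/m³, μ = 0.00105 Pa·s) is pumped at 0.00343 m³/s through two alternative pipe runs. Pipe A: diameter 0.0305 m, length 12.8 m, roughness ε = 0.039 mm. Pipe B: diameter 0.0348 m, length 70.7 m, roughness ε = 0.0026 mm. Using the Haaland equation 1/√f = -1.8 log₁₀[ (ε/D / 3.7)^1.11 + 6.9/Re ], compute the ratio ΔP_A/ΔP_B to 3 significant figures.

ΔP_A/ΔP_B ≈ 0.434

Pipe A: V = Q/A = 0.00343/0.0007306 = 4.695 m/s; Re = 1.079e+05; ε/D = 0.00128; Haaland → f = 0.02276; ΔP_A = f(L/D)(ρV²/2) = 8.326e+04 Pa.
Pipe B: V = Q/A = 0.00343/0.0009511 = 3.606 m/s; Re = 9.454e+04; ε/D = 7.47e-05; Haaland → f = 0.01835; ΔP_B = f(L/D)(ρV²/2) = 1.917e+05 Pa.
ΔP_A/ΔP_B = 8.326e+04/1.917e+05 = 0.434.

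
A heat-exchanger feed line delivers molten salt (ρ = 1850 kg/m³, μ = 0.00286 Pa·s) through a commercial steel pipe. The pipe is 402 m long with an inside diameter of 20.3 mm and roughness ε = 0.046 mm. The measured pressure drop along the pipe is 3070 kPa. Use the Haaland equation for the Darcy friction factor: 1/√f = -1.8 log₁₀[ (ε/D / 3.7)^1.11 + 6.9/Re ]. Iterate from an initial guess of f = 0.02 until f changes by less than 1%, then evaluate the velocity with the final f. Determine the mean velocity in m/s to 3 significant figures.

Rearranging Darcy-Weisbach: V = √(2·ΔP·D/(f·L·ρ)). With ε/D = 4.6e-05/0.0203 = 0.00227, iterate starting from f = 0.02:
  f = 0.02 → V = √(2·3.07e+06·0.0203/(0.02·402·1850)) = 2.895 m/s; Re = ρVD/μ = 3.801e+04; f → 0.0276
  f = 0.0276 → V = 2.464 m/s; Re = 3.236e+04; f → 0.02809
  f = 0.02809 → V = 2.442 m/s; Re = 3.207e+04; f → 0.02812
Converged (Δf/f < 1%). With the final f = 0.02812: V = √(2·3.07e+06·0.0203/(0.02812·402·1850)) = 2.441 m/s.

V ≈ 2.44 m/s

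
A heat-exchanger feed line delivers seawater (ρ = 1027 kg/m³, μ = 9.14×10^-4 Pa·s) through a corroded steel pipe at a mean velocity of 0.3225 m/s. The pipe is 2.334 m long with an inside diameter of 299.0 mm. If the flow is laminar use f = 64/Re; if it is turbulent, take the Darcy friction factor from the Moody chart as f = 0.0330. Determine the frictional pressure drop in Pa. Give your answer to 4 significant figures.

ΔP ≈ 13.76 Pa

Reynolds number Re = ρVD/μ = 1027 · 0.3225 · 0.299 / 0.000914 = 1.083e+05.
Re > 4000 → turbulent; use the Moody-chart value f = 0.0330.
Darcy-Weisbach: ΔP = f(L/D)(ρV²/2) = 0.033·(2.334/0.299)·(1027·0.3225²/2) = 0.033·7.806·53.41 = 13.76 Pa.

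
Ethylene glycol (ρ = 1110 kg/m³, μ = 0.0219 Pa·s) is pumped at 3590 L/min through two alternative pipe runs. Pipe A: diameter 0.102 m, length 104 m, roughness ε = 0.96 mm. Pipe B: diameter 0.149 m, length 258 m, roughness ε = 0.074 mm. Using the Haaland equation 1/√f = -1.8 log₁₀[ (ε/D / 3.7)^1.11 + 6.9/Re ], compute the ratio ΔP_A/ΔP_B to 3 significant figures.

Pipe A: V = Q/A = 0.05983/0.008171 = 7.322 m/s; Re = 3.786e+04; ε/D = 0.00941; Haaland → f = 0.03871; ΔP_A = f(L/D)(ρV²/2) = 1.174e+06 Pa.
Pipe B: V = Q/A = 0.05983/0.01744 = 3.431 m/s; Re = 2.591e+04; ε/D = 0.000497; Haaland → f = 0.0252; ΔP_B = f(L/D)(ρV²/2) = 2.852e+05 Pa.
ΔP_A/ΔP_B = 1.174e+06/2.852e+05 = 4.12.

ΔP_A/ΔP_B ≈ 4.12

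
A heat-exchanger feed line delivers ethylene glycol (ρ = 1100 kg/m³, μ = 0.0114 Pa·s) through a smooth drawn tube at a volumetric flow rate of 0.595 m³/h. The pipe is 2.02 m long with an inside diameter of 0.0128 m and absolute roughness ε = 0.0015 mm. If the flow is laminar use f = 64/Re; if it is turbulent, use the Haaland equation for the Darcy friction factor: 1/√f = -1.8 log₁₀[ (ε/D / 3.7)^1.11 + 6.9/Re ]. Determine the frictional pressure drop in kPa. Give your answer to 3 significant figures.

ΔP ≈ 5.78 kPa

Q = 0.595 m³/h = 0.595/3600 = 0.0001653 m³/s.
Cross-sectional area A = πD²/4 = π(0.0128)²/4 = 0.0001287 m²; mean velocity V = Q/A = 0.0001653/0.0001287 = 1.284 m/s.
Reynolds number Re = ρVD/μ = 1100 · 1.284 · 0.0128 / 0.0114 = 1586.
Re < 2300 → laminar flow, so f = 64/Re = 64/1586 = 0.04034 (the turbulent correlation is not needed).
Darcy-Weisbach: ΔP = f(L/D)(ρV²/2) = 0.04034·(2.02/0.0128)·(1100·1.284²/2) = 0.04034·157.8·907.3 = 5777 Pa.
ΔP = 5777 Pa = 5.78 kPa.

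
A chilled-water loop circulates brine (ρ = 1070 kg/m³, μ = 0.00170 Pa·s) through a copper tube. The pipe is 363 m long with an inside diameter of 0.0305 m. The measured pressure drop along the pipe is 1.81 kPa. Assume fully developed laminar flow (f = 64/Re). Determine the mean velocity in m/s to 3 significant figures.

V ≈ 0.0853 m/s

For laminar flow, f = 64/Re with Re = ρVD/μ, so Darcy-Weisbach reduces to ΔP = 32μLV/D². Solving for V: V = ΔP·D²/(32μL) = 1810·(0.0305)²/(32·0.0017·363) = 0.08527 m/s.
Check: Re = ρVD/μ = 1070·0.08527·0.0305/0.0017 = 1637 < 2300, so the laminar assumption holds.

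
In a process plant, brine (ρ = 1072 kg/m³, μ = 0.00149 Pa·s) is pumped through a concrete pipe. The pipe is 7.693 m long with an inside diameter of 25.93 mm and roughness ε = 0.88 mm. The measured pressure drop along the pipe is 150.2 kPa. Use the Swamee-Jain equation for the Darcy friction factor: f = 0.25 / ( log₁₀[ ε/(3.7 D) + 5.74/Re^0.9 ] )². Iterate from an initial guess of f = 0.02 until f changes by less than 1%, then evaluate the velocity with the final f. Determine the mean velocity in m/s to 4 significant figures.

Rearranging Darcy-Weisbach: V = √(2·ΔP·D/(f·L·ρ)). With ε/D = 0.00088/0.02593 = 0.0339, iterate starting from f = 0.02:
  f = 0.02 → V = √(2·1.502e+05·0.02593/(0.02·7.693·1072)) = 6.872 m/s; Re = ρVD/μ = 1.282e+05; f → 0.06062
  f = 0.06062 → V = 3.947 m/s; Re = 7.364e+04; f → 0.06089
Converged (Δf/f < 1%). With the final f = 0.06089: V = √(2·1.502e+05·0.02593/(0.06089·7.693·1072)) = 3.939 m/s.

V ≈ 3.939 m/s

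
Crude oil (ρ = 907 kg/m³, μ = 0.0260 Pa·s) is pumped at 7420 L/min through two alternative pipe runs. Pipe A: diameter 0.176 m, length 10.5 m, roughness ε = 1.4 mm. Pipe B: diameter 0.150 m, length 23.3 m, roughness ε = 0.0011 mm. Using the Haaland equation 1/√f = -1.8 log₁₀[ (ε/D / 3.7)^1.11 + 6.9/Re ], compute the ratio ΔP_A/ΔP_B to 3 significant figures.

Pipe A: V = Q/A = 0.1237/0.02433 = 5.083 m/s; Re = 3.121e+04; ε/D = 0.00795; Haaland → f = 0.03718; ΔP_A = f(L/D)(ρV²/2) = 2.599e+04 Pa.
Pipe B: V = Q/A = 0.1237/0.01767 = 6.998 m/s; Re = 3.662e+04; ε/D = 7.33e-06; Haaland → f = 0.02226; ΔP_B = f(L/D)(ρV²/2) = 7.679e+04 Pa.
ΔP_A/ΔP_B = 2.599e+04/7.679e+04 = 0.339.

ΔP_A/ΔP_B ≈ 0.339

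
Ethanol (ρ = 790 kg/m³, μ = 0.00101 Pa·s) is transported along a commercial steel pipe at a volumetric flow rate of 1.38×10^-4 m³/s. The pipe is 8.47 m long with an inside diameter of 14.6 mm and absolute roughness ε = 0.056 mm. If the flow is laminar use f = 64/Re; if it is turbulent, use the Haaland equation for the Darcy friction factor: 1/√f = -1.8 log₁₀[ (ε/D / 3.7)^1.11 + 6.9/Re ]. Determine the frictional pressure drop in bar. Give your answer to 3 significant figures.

Cross-sectional area A = πD²/4 = π(0.0146)²/4 = 0.0001674 m²; mean velocity V = Q/A = 0.000138/0.0001674 = 0.8243 m/s.
Reynolds number Re = ρVD/μ = 790 · 0.8243 · 0.0146 / 0.00101 = 9413.
Re > 4000 → turbulent. Relative roughness ε/D = 5.6e-05/0.0146 = 0.00384. Haaland: 1/√f = -1.8 log₁₀[(0.00384/3.7)^1.11 + 6.9/9413] = -1.8 log₁₀[0.000487 + 0.000733] = 5.245, so f = 0.03635.
Darcy-Weisbach: ΔP = f(L/D)(ρV²/2) = 0.03635·(8.47/0.0146)·(790·0.8243²/2) = 0.03635·580.1·268.4 = 5661 Pa.
ΔP = 5661 Pa = 0.0566 bar.

ΔP ≈ 0.0566 bar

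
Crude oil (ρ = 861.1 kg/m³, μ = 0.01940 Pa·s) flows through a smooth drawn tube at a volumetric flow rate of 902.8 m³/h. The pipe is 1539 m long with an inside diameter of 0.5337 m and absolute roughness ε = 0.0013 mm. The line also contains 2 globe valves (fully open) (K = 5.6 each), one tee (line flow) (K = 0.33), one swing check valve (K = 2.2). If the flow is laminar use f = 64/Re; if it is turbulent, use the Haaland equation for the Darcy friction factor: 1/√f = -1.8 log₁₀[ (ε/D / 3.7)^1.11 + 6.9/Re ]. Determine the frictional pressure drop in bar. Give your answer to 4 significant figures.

Q = 902.8 m³/h = 902.8/3600 = 0.2508 m³/s.
Cross-sectional area A = πD²/4 = π(0.5337)²/4 = 0.2237 m²; mean velocity V = Q/A = 0.2508/0.2237 = 1.121 m/s.
Reynolds number Re = ρVD/μ = 861.1 · 1.121 · 0.5337 / 0.0194 = 2.656e+04.
Re > 4000 → turbulent. Relative roughness ε/D = 1.3e-06/0.5337 = 2.44e-06. Haaland: 1/√f = -1.8 log₁₀[(2.44e-06/3.7)^1.11 + 6.9/2.656e+04] = -1.8 log₁₀[1.38e-07 + 0.00026] = 6.453, so f = 0.02401.
Total minor-loss coefficient ΣK = 2·5.6 + 1·0.33 + 1·2.2 = 13.7.
ΔP = [f·L/D + ΣK]·(ρV²/2) = [0.02401·1539/0.5337 + 13.7]·(861.1·1.121²/2) = [69.25 + 13.7]·541 = 4.489e+04 Pa.
ΔP = 4.489e+04 Pa = 0.4489 bar.

ΔP ≈ 0.4489 bar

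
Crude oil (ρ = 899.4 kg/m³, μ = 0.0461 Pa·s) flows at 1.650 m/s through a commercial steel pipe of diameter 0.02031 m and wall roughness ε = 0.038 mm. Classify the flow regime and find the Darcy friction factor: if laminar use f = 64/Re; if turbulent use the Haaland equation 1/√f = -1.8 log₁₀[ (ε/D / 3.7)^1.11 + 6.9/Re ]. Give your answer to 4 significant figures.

Re = ρVD/μ = 899.4·1.65·0.02031/0.0461 = 653.8.
Re < 2300 → laminar, so f = 64/Re = 0.09789 (roughness is irrelevant in laminar flow).

f ≈ 0.09789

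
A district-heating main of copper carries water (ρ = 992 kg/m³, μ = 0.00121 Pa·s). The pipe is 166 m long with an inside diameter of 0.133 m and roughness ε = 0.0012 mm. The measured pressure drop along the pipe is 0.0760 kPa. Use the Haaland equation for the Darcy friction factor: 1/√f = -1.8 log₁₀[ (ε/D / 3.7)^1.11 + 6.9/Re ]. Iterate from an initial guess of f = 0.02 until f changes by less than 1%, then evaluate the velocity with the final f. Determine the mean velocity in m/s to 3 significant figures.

V ≈ 0.0593 m/s

Rearranging Darcy-Weisbach: V = √(2·ΔP·D/(f·L·ρ)). With ε/D = 1.2e-06/0.133 = 9.02e-06, iterate starting from f = 0.02:
  f = 0.02 → V = √(2·76·0.133/(0.02·166·992)) = 0.07835 m/s; Re = ρVD/μ = 8543; f → 0.03227
  f = 0.03227 → V = 0.06168 m/s; Re = 6725; f → 0.03456
  f = 0.03456 → V = 0.0596 m/s; Re = 6499; f → 0.0349
Converged (Δf/f < 1%). With the final f = 0.0349: V = √(2·76·0.133/(0.0349·166·992)) = 0.05931 m/s.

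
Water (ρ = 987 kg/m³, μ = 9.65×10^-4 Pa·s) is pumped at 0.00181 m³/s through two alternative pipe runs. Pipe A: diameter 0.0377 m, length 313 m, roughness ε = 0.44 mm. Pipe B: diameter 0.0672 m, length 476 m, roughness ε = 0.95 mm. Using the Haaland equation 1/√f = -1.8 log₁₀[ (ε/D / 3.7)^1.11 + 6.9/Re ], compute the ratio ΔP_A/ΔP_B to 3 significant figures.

Pipe A: V = Q/A = 0.00181/0.001116 = 1.621 m/s; Re = 6.252e+04; ε/D = 0.0117; Haaland → f = 0.04086; ΔP_A = f(L/D)(ρV²/2) = 4.401e+05 Pa.
Pipe B: V = Q/A = 0.00181/0.003547 = 0.5103 m/s; Re = 3.508e+04; ε/D = 0.0141; Haaland → f = 0.04414; ΔP_B = f(L/D)(ρV²/2) = 4.018e+04 Pa.
ΔP_A/ΔP_B = 4.401e+05/4.018e+04 = 11.0.

ΔP_A/ΔP_B ≈ 11.0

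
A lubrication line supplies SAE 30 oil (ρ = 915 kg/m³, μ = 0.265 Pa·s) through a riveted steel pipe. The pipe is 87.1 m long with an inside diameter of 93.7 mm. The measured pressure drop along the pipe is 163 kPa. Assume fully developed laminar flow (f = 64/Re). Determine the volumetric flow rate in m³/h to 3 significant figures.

Q ≈ 48.1 m³/h

For laminar flow, f = 64/Re with Re = ρVD/μ, so Darcy-Weisbach reduces to ΔP = 32μLV/D². Solving for V: V = ΔP·D²/(32μL) = 1.63e+05·(0.0937)²/(32·0.265·87.1) = 1.938 m/s.
Check: Re = ρVD/μ = 915·1.938·0.0937/0.265 = 626.9 < 2300, so the laminar assumption holds.
Q = V·A = 1.938·(π/4·0.0937²) = 0.01336 m³/s = 48.1 m³/h.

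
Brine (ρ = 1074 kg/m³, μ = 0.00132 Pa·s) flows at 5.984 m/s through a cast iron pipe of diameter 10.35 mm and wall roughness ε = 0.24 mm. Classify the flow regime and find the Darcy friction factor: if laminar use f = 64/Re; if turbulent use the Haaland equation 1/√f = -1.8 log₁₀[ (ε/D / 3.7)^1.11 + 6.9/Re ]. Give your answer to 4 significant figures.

Re = ρVD/μ = 1074·5.984·0.01035/0.00132 = 5.039e+04.
Re > 4000 → turbulent. ε/D = 0.00024/0.01035 = 0.0232; Haaland: 1/√f = -1.8 log₁₀[0.00359 + 0.000137] = 4.372, so f = 0.05231.

f ≈ 0.05231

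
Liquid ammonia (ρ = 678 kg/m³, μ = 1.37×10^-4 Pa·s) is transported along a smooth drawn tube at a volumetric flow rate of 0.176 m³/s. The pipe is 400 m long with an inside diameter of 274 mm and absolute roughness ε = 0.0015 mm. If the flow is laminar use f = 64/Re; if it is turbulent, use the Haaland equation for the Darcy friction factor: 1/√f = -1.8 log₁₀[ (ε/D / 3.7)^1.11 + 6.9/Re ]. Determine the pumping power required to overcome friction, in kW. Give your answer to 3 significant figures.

Cross-sectional area A = πD²/4 = π(0.274)²/4 = 0.05896 m²; mean velocity V = Q/A = 0.176/0.05896 = 2.985 m/s.
Reynolds number Re = ρVD/μ = 678 · 2.985 · 0.274 / 0.000137 = 4.047e+06.
Re > 4000 → turbulent. Relative roughness ε/D = 1.5e-06/0.274 = 5.47e-06. Haaland: 1/√f = -1.8 log₁₀[(5.47e-06/3.7)^1.11 + 6.9/4.047e+06] = -1.8 log₁₀[3.38e-07 + 1.7e-06] = 10.24, so f = 0.009534.
Darcy-Weisbach: ΔP = f(L/D)(ρV²/2) = 0.009534·(400/0.274)·(678·2.985²/2) = 0.009534·1460·3020 = 4.204e+04 Pa.
Pumping power P = QΔP = 0.176·4.204e+04 = 7398 W = 7.40 kW.

P ≈ 7.40 kW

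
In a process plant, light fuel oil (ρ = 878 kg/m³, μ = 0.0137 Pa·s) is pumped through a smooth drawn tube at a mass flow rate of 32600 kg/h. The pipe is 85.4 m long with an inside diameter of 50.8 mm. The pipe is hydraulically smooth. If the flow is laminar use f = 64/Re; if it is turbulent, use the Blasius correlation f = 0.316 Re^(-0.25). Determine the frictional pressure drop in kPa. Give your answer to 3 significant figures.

ΔP ≈ 532 kPa

ṁ = 32600 kg/h = 32600/3600 = 9.056 kg/s.
A = πD²/4 = π(0.0508)²/4 = 0.002027 m²; mean velocity V = ṁ/(ρA) = 9.056/(878 · 0.002027) = 5.089 m/s.
Reynolds number Re = ρVD/μ = 878 · 5.089 · 0.0508 / 0.0137 = 1.657e+04.
Re > 4000 → turbulent. Smooth-pipe (Blasius): f = 0.316 Re^(-0.25) = 0.316/(1.657e+04)^0.25 = 0.02785.
Darcy-Weisbach: ΔP = f(L/D)(ρV²/2) = 0.02785·(85.4/0.0508)·(878·5.089²/2) = 0.02785·1681·1.137e+04 = 5.323e+05 Pa.
ΔP = 5.323e+05 Pa = 532 kPa.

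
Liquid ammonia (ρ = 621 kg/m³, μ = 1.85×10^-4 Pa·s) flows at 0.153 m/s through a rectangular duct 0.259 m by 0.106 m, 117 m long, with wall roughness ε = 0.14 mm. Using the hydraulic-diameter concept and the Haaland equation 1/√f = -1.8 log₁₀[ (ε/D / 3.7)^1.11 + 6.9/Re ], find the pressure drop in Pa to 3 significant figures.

Hydraulic diameter D_h = 4A/P = 4·(0.259·0.106)/(2·(0.259+0.106)) = 0.1098/0.73 = 0.1504 m.
Re = ρVD_h/μ = 621·0.153·0.1504/0.000185 = 7.726e+04.
ε/D_h = 0.00014/0.1504 = 0.000931; Haaland gives 1/√f = -1.8 log₁₀[0.000101+8.93e-05] = 6.697, so f = 0.0223.
ΔP = f(L/D_h)(ρV²/2) = 0.0223·117/0.1504·7.268 = 126.1 Pa.

ΔP ≈ 126 Pa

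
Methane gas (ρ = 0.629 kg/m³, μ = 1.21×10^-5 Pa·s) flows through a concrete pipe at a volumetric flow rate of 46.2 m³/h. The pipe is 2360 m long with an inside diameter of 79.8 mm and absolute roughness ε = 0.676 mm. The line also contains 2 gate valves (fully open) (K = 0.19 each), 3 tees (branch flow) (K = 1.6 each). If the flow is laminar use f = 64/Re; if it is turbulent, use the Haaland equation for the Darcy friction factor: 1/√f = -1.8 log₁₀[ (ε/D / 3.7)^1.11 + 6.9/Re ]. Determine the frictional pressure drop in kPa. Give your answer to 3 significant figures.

ΔP ≈ 2.53 kPa

Q = 46.2 m³/h = 46.2/3600 = 0.01283 m³/s.
Cross-sectional area A = πD²/4 = π(0.0798)²/4 = 0.005001 m²; mean velocity V = Q/A = 0.01283/0.005001 = 2.566 m/s.
Reynolds number Re = ρVD/μ = 0.629 · 2.566 · 0.0798 / 1.21e-05 = 1.064e+04.
Re > 4000 → turbulent. Relative roughness ε/D = 0.000676/0.0798 = 0.00847. Haaland: 1/√f = -1.8 log₁₀[(0.00847/3.7)^1.11 + 6.9/1.064e+04] = -1.8 log₁₀[0.00117 + 0.000648] = 4.931, so f = 0.04112.
Total minor-loss coefficient ΣK = 2·0.19 + 3·1.6 = 5.18.
ΔP = [f·L/D + ΣK]·(ρV²/2) = [0.04112·2360/0.0798 + 5.18]·(0.629·2.566²/2) = [1216 + 5.18]·2.071 = 2529 Pa.
ΔP = 2529 Pa = 2.53 kPa.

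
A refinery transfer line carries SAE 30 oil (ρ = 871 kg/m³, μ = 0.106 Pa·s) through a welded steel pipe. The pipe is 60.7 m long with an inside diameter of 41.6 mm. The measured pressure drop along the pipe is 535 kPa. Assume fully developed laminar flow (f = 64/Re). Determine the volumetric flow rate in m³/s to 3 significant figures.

Q ≈ 0.00611 m³/s

For laminar flow, f = 64/Re with Re = ρVD/μ, so Darcy-Weisbach reduces to ΔP = 32μLV/D². Solving for V: V = ΔP·D²/(32μL) = 5.35e+05·(0.0416)²/(32·0.106·60.7) = 4.497 m/s.
Check: Re = ρVD/μ = 871·4.497·0.0416/0.106 = 1537 < 2300, so the laminar assumption holds.
Q = V·A = 4.497·(π/4·0.0416²) = 0.006112 m³/s = 0.00611 m³/s.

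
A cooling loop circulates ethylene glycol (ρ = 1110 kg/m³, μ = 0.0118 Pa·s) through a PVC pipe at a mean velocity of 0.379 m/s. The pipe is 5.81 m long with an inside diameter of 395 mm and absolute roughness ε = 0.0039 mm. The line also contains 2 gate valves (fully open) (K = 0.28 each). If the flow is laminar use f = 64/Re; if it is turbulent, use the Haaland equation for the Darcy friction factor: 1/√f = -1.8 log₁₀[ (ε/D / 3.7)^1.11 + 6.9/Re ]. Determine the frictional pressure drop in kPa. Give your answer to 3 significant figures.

ΔP ≈ 0.0777 kPa

Reynolds number Re = ρVD/μ = 1110 · 0.379 · 0.395 / 0.0118 = 1.408e+04.
Re > 4000 → turbulent. Relative roughness ε/D = 3.9e-06/0.395 = 9.87e-06. Haaland: 1/√f = -1.8 log₁₀[(9.87e-06/3.7)^1.11 + 6.9/1.408e+04] = -1.8 log₁₀[6.5e-07 + 0.00049] = 5.957, so f = 0.02818.
Total minor-loss coefficient ΣK = 2·0.28 = 0.56.
ΔP = [f·L/D + ΣK]·(ρV²/2) = [0.02818·5.81/0.395 + 0.56]·(1110·0.379²/2) = [0.4145 + 0.56]·79.72 = 77.69 Pa.
ΔP = 77.69 Pa = 0.0777 kPa.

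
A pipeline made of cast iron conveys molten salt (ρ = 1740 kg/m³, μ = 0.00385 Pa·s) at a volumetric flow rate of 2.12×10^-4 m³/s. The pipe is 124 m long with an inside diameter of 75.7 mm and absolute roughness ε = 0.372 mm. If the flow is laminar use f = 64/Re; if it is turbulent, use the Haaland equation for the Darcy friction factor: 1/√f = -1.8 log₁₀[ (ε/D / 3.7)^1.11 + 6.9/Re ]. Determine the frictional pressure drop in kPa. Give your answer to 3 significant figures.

Cross-sectional area A = πD²/4 = π(0.0757)²/4 = 0.004501 m²; mean velocity V = Q/A = 0.000212/0.004501 = 0.0471 m/s.
Reynolds number Re = ρVD/μ = 1740 · 0.0471 · 0.0757 / 0.00385 = 1612.
Re < 2300 → laminar flow, so f = 64/Re = 64/1612 = 0.03971 (the turbulent correlation is not needed).
Darcy-Weisbach: ΔP = f(L/D)(ρV²/2) = 0.03971·(124/0.0757)·(1740·0.0471²/2) = 0.03971·1638·1.93 = 125.6 Pa.
ΔP = 125.6 Pa = 0.126 kPa.

ΔP ≈ 0.126 kPa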